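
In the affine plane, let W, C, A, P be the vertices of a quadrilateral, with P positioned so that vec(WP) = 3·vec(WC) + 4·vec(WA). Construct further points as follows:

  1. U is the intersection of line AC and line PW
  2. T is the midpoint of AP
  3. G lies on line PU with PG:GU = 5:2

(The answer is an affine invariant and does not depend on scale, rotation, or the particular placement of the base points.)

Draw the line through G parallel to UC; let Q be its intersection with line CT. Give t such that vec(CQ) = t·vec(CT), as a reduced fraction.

t = 4/7

Assign W = (0, 0), C = (1, 0), A = (0, 1), P = (3, 4) — the answer is frame-independent, so this choice is without loss of generality.
1. U is the intersection of line AC and line PW ⇒ U = (3/7, 4/7)
2. T is the midpoint of AP ⇒ T = (3/2, 5/2)
3. G lies on line PU with PG:GU = 5:2 ⇒ G = (57/49, 76/49)
through G parallel to UC: direction (4/7, -4/7); meets CT at Q = (9/7, 10/7)
Q = C + t·(T−C) with t = 4/7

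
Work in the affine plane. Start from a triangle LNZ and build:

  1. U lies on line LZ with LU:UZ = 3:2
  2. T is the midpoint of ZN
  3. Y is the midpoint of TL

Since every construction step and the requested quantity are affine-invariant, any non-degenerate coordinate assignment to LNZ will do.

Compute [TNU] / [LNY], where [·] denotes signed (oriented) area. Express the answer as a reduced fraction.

[TNU]:[LNY] = -4/5

Assign L = (0, 0), N = (1, 0), Z = (0, 1) — the answer is frame-independent, so this choice is without loss of generality.
1. U lies on line LZ with LU:UZ = 3:2 ⇒ U = (0, 3/5)
2. T is the midpoint of ZN ⇒ T = (1/2, 1/2)
3. Y is the midpoint of TL ⇒ Y = (1/4, 1/4)
2·[TNU] = -1/5, 2·[LNY] = 1/4
[TNU]:[LNY] = -1/5:1/4 = -4/5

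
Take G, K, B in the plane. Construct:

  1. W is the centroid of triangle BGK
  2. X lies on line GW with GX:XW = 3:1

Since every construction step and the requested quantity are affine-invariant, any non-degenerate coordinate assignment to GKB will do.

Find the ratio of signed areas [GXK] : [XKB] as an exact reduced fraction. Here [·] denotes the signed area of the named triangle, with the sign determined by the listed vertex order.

Assign G = (0, 0), K = (1, 0), B = (0, 1) — the answer is frame-independent, so this choice is without loss of generality.
1. W is the centroid of triangle BGK ⇒ W = (1/3, 1/3)
2. X lies on line GW with GX:XW = 3:1 ⇒ X = (1/4, 1/4)
2·[GXK] = -1/4, 2·[XKB] = 1/2
[GXK]:[XKB] = -1/4:1/2 = -1/2

[GXK]:[XKB] = -1/2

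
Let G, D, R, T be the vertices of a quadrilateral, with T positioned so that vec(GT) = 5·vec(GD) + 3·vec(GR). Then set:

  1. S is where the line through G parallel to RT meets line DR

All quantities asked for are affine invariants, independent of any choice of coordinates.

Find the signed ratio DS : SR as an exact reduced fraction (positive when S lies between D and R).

Choose coordinates G = (0, 0), D = (1, 0), R = (0, 1), T = (5, 3).
1. S is where the line through G parallel to RT meets line DR ⇒ S = (5/7, 2/7)
S = D + t·(R−D) with t = 2/7, so DS:SR = t:(1−t) = 2/7:5/7

DS:SR = 2/5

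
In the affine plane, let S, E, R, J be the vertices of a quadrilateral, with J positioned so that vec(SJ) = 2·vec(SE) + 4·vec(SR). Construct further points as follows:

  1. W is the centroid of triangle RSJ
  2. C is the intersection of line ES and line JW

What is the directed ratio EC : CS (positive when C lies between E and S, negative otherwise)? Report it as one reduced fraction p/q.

Set S = (0, 0), E = (1, 0), R = (0, 1), J = (2, 4); any affine frame gives the same invariant.
1. W is the centroid of triangle RSJ ⇒ W = (2/3, 5/3)
2. C is the intersection of line ES and line JW ⇒ C = (-2/7, 0)
C = E + t·(S−E) with t = 9/7, so EC:CS = t:(1−t) = 9/7:-2/7

EC:CS = -9/2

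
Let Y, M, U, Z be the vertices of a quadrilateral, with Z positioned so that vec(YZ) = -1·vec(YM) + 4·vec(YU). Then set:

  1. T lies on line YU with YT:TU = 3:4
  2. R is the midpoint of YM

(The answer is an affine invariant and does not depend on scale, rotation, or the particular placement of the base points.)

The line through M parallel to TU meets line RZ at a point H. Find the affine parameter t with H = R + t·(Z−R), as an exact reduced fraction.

t = -1/3

Set Y = (0, 0), M = (1, 0), U = (0, 1), Z = (-1, 4); any affine frame gives the same invariant.
1. T lies on line YU with YT:TU = 3:4 ⇒ T = (0, 3/7)
2. R is the midpoint of YM ⇒ R = (1/2, 0)
through M parallel to TU: direction (0, 4/7); meets RZ at H = (1, -4/3)
H = R + t·(Z−R) with t = -1/3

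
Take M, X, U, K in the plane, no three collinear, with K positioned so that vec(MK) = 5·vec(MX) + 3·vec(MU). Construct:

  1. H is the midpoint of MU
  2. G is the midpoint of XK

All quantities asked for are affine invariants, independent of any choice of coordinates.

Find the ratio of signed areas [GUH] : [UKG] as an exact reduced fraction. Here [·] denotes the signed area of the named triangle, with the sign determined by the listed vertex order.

[GUH]:[UKG] = -3/7

Choose coordinates M = (0, 0), X = (1, 0), U = (0, 1), K = (5, 3).
1. H is the midpoint of MU ⇒ H = (0, 1/2)
2. G is the midpoint of XK ⇒ G = (3, 3/2)
2·[GUH] = 3/2, 2·[UKG] = -7/2
[GUH]:[UKG] = 3/2:-7/2 = -3/7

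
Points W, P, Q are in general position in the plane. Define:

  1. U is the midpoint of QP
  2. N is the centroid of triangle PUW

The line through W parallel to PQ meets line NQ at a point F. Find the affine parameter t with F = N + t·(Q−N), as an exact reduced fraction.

Choose coordinates W = (0, 0), P = (1, 0), Q = (0, 1).
1. U is the midpoint of QP ⇒ U = (1/2, 1/2)
2. N is the centroid of triangle PUW ⇒ N = (1/2, 1/6)
through W parallel to PQ: direction (-1, 1); meets NQ at F = (3/2, -3/2)
F = N + t·(Q−N) with t = -2

t = -2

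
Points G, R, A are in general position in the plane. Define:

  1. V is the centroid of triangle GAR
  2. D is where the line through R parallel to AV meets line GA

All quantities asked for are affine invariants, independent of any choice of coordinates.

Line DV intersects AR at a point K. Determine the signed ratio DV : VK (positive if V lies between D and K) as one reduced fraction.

Assign G = (0, 0), R = (1, 0), A = (0, 1) — the answer is frame-independent, so this choice is without loss of generality.
1. V is the centroid of triangle GAR ⇒ V = (1/3, 1/3)
2. D is where the line through R parallel to AV meets line GA ⇒ D = (0, 2)
line DV meets AR at K = (1/4, 3/4)
V = D + t·(K−D) with t = 4/3, so DV:VK = 4/3:-1/3

DV:VK = -4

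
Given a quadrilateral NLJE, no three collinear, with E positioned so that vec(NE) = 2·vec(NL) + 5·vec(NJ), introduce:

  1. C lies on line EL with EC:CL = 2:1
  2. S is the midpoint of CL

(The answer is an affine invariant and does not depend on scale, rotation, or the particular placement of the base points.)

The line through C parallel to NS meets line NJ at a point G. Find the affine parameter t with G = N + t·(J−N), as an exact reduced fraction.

Work in coordinates with N = (0, 0), L = (1, 0), J = (0, 1), E = (2, 5).
1. C lies on line EL with EC:CL = 2:1 ⇒ C = (4/3, 5/3)
2. S is the midpoint of CL ⇒ S = (7/6, 5/6)
through C parallel to NS: direction (7/6, 5/6); meets NJ at G = (0, 5/7)
G = N + t·(J−N) with t = 5/7

t = 5/7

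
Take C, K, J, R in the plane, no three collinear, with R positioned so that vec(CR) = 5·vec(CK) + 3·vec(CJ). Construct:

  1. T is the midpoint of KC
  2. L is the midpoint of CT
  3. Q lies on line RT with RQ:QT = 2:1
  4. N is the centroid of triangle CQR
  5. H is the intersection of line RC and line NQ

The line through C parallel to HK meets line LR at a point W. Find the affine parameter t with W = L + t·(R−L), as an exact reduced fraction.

t = -1/7

Choose coordinates C = (0, 0), K = (1, 0), J = (0, 1), R = (5, 3).
1. T is the midpoint of KC ⇒ T = (1/2, 0)
2. L is the midpoint of CT ⇒ L = (1/4, 0)
3. Q lies on line RT with RQ:QT = 2:1 ⇒ Q = (2, 1)
4. N is the centroid of triangle CQR ⇒ N = (7/3, 4/3)
5. H is the intersection of line RC and line NQ ⇒ H = (5/2, 3/2)
through C parallel to HK: direction (-3/2, -3/2); meets LR at W = (-3/7, -3/7)
W = L + t·(R−L) with t = -1/7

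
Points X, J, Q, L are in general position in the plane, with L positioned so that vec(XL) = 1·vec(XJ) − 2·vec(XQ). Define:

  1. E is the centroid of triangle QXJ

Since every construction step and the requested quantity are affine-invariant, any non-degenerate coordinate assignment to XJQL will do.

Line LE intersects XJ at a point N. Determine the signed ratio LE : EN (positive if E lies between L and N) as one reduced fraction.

Choose coordinates X = (0, 0), J = (1, 0), Q = (0, 1), L = (1, -2).
1. E is the centroid of triangle QXJ ⇒ E = (1/3, 1/3)
line LE meets XJ at N = (3/7, 0)
E = L + t·(N−L) with t = 7/6, so LE:EN = 7/6:-1/6

LE:EN = -7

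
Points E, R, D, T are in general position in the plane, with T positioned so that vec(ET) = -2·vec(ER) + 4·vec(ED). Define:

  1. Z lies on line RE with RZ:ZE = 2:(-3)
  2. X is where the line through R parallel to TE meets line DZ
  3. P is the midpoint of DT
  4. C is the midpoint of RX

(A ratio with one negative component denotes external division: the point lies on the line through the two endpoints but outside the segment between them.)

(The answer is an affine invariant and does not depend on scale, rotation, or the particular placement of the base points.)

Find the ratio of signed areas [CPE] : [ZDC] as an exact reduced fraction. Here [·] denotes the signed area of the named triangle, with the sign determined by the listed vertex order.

[CPE]:[ZDC] = 12/5

Choose coordinates E = (0, 0), R = (1, 0), D = (0, 1), T = (-2, 4).
1. Z lies on line RE with RZ:ZE = 2:(-3) ⇒ Z = (3, 0)
2. X is where the line through R parallel to TE meets line DZ ⇒ X = (3/5, 4/5)
3. P is the midpoint of DT ⇒ P = (-1, 5/2)
4. C is the midpoint of RX ⇒ C = (4/5, 2/5)
2·[CPE] = 12/5, 2·[ZDC] = 1
[CPE]:[ZDC] = 12/5:1 = 12/5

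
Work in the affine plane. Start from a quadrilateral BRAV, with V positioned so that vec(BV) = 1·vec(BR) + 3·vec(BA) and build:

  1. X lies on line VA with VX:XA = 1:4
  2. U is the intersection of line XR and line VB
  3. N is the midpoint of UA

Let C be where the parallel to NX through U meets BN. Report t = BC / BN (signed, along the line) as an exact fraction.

Choose coordinates B = (0, 0), R = (1, 0), A = (0, 1), V = (1, 3).
1. X lies on line VA with VX:XA = 1:4 ⇒ X = (4/5, 13/5)
2. U is the intersection of line XR and line VB ⇒ U = (13/16, 39/16)
3. N is the midpoint of UA ⇒ N = (13/32, 55/32)
through U parallel to NX: direction (63/160, 141/160); meets BN at C = (169/544, 715/544)
C = B + t·(N−B) with t = 13/17

t = 13/17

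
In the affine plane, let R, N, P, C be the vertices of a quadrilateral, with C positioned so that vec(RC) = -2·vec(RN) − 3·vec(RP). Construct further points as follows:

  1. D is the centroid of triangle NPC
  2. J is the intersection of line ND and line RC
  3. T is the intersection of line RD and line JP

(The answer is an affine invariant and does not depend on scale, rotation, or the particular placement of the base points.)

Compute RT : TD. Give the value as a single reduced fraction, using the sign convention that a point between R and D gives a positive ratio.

RT:TD = -2

Assign R = (0, 0), N = (1, 0), P = (0, 1), C = (-2, -3) — the answer is frame-independent, so this choice is without loss of generality.
1. D is the centroid of triangle NPC ⇒ D = (-1/3, -2/3)
2. J is the intersection of line ND and line RC ⇒ J = (-1/2, -3/4)
3. T is the intersection of line RD and line JP ⇒ T = (-2/3, -4/3)
T = R + t·(D−R) with t = 2, so RT:TD = t:(1−t) = 2:-1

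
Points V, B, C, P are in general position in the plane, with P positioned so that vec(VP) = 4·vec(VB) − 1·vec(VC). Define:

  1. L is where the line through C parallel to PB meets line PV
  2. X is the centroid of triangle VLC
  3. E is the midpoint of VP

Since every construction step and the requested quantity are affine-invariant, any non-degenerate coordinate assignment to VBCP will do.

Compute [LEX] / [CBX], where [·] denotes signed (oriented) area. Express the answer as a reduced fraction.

[LEX]:[CBX] = -10/7

Work in coordinates with V = (0, 0), B = (1, 0), C = (0, 1), P = (4, -1).
1. L is where the line through C parallel to PB meets line PV ⇒ L = (12, -3)
2. X is the centroid of triangle VLC ⇒ X = (4, -2/3)
3. E is the midpoint of VP ⇒ E = (2, -1/2)
2·[LEX] = -10/3, 2·[CBX] = 7/3
[LEX]:[CBX] = -10/3:7/3 = -10/7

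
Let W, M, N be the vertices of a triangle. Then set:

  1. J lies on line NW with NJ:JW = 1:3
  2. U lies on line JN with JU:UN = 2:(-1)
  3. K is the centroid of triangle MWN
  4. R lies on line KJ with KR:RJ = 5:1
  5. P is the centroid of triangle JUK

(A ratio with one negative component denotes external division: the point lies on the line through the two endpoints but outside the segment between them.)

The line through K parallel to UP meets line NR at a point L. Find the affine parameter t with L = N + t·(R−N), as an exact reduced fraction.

Work in coordinates with W = (0, 0), M = (1, 0), N = (0, 1).
1. J lies on line NW with NJ:JW = 1:3 ⇒ J = (0, 3/4)
2. U lies on line JN with JU:UN = 2:(-1) ⇒ U = (0, 5/4)
3. K is the centroid of triangle MWN ⇒ K = (1/3, 1/3)
4. R lies on line KJ with KR:RJ = 5:1 ⇒ R = (1/18, 49/72)
5. P is the centroid of triangle JUK ⇒ P = (1/9, 7/9)
through K parallel to UP: direction (1/9, -17/36); meets NR at L = (-1/2, 31/8)
L = N + t·(R−N) with t = -9

t = -9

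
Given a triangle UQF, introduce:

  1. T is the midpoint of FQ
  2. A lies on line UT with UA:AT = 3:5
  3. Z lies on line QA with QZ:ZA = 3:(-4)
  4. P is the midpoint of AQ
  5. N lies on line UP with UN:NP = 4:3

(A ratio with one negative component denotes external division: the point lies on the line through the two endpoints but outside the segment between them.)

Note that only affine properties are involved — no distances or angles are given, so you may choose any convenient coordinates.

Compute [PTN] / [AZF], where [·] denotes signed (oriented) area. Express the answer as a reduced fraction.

[PTN]:[AZF] = 3/70

Work in coordinates with U = (0, 0), Q = (1, 0), F = (0, 1).
1. T is the midpoint of FQ ⇒ T = (1/2, 1/2)
2. A lies on line UT with UA:AT = 3:5 ⇒ A = (3/16, 3/16)
3. Z lies on line QA with QZ:ZA = 3:(-4) ⇒ Z = (55/16, -9/16)
4. P is the midpoint of AQ ⇒ P = (19/32, 3/32)
5. N lies on line UP with UN:NP = 4:3 ⇒ N = (19/56, 3/56)
2·[PTN] = 3/28, 2·[AZF] = 5/2
[PTN]:[AZF] = 3/28:5/2 = 3/70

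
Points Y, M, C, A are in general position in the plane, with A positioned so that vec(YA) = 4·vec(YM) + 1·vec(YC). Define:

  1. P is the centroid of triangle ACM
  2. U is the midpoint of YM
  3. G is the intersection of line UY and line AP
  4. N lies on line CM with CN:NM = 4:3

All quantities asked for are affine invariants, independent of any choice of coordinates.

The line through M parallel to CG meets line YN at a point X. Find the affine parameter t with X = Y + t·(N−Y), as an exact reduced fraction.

Assign Y = (0, 0), M = (1, 0), C = (0, 1), A = (4, 1) — the answer is frame-independent, so this choice is without loss of generality.
1. P is the centroid of triangle ACM ⇒ P = (5/3, 2/3)
2. U is the midpoint of YM ⇒ U = (1/2, 0)
3. G is the intersection of line UY and line AP ⇒ G = (-3, 0)
4. N lies on line CM with CN:NM = 4:3 ⇒ N = (4/7, 3/7)
through M parallel to CG: direction (-3, -1); meets YN at X = (-4/5, -3/5)
X = Y + t·(N−Y) with t = -7/5

t = -7/5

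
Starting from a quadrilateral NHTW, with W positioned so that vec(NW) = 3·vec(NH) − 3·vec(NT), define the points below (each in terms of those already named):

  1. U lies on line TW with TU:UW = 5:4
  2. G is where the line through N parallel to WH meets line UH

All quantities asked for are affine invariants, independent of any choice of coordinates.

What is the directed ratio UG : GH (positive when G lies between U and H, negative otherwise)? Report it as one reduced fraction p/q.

UG:GH = -23/27

Set N = (0, 0), H = (1, 0), T = (0, 1), W = (3, -3); any affine frame gives the same invariant.
1. U lies on line TW with TU:UW = 5:4 ⇒ U = (5/3, -11/9)
2. G is where the line through N parallel to WH meets line UH ⇒ G = (11/2, -33/4)
G = U + t·(H−U) with t = -23/4, so UG:GH = t:(1−t) = -23/4:27/4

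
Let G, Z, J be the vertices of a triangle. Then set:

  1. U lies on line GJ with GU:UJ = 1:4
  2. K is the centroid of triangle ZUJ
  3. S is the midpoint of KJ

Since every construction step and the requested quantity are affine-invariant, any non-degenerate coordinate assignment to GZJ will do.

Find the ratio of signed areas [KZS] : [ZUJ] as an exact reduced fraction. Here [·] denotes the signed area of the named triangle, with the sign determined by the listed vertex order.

[KZS]:[ZUJ] = -1/6

Choose coordinates G = (0, 0), Z = (1, 0), J = (0, 1).
1. U lies on line GJ with GU:UJ = 1:4 ⇒ U = (0, 1/5)
2. K is the centroid of triangle ZUJ ⇒ K = (1/3, 2/5)
3. S is the midpoint of KJ ⇒ S = (1/6, 7/10)
2·[KZS] = 2/15, 2·[ZUJ] = -4/5
[KZS]:[ZUJ] = 2/15:-4/5 = -1/6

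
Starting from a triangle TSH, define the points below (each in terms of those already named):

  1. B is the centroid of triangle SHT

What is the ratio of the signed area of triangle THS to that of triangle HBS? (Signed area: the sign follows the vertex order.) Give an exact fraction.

[THS]:[HBS] = -3

Choose coordinates T = (0, 0), S = (1, 0), H = (0, 1).
1. B is the centroid of triangle SHT ⇒ B = (1/3, 1/3)
2·[THS] = -1, 2·[HBS] = 1/3
[THS]:[HBS] = -1:1/3 = -3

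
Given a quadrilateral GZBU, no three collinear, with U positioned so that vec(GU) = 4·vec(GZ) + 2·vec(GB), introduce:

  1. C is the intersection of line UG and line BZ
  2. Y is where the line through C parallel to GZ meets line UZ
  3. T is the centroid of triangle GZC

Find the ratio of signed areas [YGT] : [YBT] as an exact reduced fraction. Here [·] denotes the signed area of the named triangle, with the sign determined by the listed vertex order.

Assign G = (0, 0), Z = (1, 0), B = (0, 1), U = (4, 2) — the answer is frame-independent, so this choice is without loss of generality.
1. C is the intersection of line UG and line BZ ⇒ C = (2/3, 1/3)
2. Y is where the line through C parallel to GZ meets line UZ ⇒ Y = (3/2, 1/3)
3. T is the centroid of triangle GZC ⇒ T = (5/9, 1/9)
2·[YGT] = 1/54, 2·[YBT] = 26/27
[YGT]:[YBT] = 1/54:26/27 = 1/52

[YGT]:[YBT] = 1/52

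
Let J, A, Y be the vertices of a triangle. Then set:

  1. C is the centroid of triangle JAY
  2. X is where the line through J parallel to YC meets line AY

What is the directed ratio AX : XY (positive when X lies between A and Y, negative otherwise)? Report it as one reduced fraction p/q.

Assign J = (0, 0), A = (1, 0), Y = (0, 1) — the answer is frame-independent, so this choice is without loss of generality.
1. C is the centroid of triangle JAY ⇒ C = (1/3, 1/3)
2. X is where the line through J parallel to YC meets line AY ⇒ X = (-1, 2)
X = A + t·(Y−A) with t = 2, so AX:XY = t:(1−t) = 2:-1

AX:XY = -2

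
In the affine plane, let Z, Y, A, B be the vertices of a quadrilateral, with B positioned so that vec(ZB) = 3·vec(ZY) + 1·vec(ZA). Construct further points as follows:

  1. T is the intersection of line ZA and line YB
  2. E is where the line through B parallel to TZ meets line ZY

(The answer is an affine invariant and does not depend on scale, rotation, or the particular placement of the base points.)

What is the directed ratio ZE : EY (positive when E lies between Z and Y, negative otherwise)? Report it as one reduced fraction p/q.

ZE:EY = -3/2

Choose coordinates Z = (0, 0), Y = (1, 0), A = (0, 1), B = (3, 1).
1. T is the intersection of line ZA and line YB ⇒ T = (0, -1/2)
2. E is where the line through B parallel to TZ meets line ZY ⇒ E = (3, 0)
E = Z + t·(Y−Z) with t = 3, so ZE:EY = t:(1−t) = 3:-2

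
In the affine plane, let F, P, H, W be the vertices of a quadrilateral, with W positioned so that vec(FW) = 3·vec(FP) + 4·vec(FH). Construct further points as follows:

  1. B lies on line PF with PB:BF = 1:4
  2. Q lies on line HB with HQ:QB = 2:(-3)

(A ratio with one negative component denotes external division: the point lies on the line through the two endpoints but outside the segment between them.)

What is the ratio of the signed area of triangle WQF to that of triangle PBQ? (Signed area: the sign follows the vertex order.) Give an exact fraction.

Set F = (0, 0), P = (1, 0), H = (0, 1), W = (3, 4); any affine frame gives the same invariant.
1. B lies on line PF with PB:BF = 1:4 ⇒ B = (4/5, 0)
2. Q lies on line HB with HQ:QB = 2:(-3) ⇒ Q = (-8/5, 3)
2·[WQF] = 77/5, 2·[PBQ] = -3/5
[WQF]:[PBQ] = 77/5:-3/5 = -77/3

[WQF]:[PBQ] = -77/3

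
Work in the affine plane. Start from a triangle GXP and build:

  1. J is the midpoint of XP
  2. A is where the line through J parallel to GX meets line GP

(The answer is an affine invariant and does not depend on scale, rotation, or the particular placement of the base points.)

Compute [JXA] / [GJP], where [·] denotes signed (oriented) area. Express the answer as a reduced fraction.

[JXA]:[GJP] = -1/2

Set G = (0, 0), X = (1, 0), P = (0, 1); any affine frame gives the same invariant.
1. J is the midpoint of XP ⇒ J = (1/2, 1/2)
2. A is where the line through J parallel to GX meets line GP ⇒ A = (0, 1/2)
2·[JXA] = -1/4, 2·[GJP] = 1/2
[JXA]:[GJP] = -1/4:1/2 = -1/2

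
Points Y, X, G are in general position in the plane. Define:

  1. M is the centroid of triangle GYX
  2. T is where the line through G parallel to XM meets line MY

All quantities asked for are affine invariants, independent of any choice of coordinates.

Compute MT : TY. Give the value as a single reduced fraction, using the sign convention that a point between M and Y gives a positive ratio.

Set Y = (0, 0), X = (1, 0), G = (0, 1); any affine frame gives the same invariant.
1. M is the centroid of triangle GYX ⇒ M = (1/3, 1/3)
2. T is where the line through G parallel to XM meets line MY ⇒ T = (2/3, 2/3)
T = M + t·(Y−M) with t = -1, so MT:TY = t:(1−t) = -1:2

MT:TY = -1/2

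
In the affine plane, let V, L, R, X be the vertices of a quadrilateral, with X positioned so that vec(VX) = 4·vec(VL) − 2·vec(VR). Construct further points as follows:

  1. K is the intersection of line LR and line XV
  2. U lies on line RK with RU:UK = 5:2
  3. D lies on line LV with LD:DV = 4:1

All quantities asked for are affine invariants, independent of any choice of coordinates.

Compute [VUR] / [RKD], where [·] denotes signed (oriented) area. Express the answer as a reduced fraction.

[VUR]:[RKD] = -25/28

Assign V = (0, 0), L = (1, 0), R = (0, 1), X = (4, -2) — the answer is frame-independent, so this choice is without loss of generality.
1. K is the intersection of line LR and line XV ⇒ K = (2, -1)
2. U lies on line RK with RU:UK = 5:2 ⇒ U = (10/7, -3/7)
3. D lies on line LV with LD:DV = 4:1 ⇒ D = (1/5, 0)
2·[VUR] = 10/7, 2·[RKD] = -8/5
[VUR]:[RKD] = 10/7:-8/5 = -25/28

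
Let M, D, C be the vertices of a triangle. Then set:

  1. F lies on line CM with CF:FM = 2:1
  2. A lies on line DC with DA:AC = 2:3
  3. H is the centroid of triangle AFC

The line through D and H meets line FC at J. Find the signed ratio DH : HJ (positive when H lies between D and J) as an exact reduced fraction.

Assign M = (0, 0), D = (1, 0), C = (0, 1) — the answer is frame-independent, so this choice is without loss of generality.
1. F lies on line CM with CF:FM = 2:1 ⇒ F = (0, 1/3)
2. A lies on line DC with DA:AC = 2:3 ⇒ A = (3/5, 2/5)
3. H is the centroid of triangle AFC ⇒ H = (1/5, 26/45)
line DH meets FC at J = (0, 13/18)
H = D + t·(J−D) with t = 4/5, so DH:HJ = 4/5:1/5

DH:HJ = 4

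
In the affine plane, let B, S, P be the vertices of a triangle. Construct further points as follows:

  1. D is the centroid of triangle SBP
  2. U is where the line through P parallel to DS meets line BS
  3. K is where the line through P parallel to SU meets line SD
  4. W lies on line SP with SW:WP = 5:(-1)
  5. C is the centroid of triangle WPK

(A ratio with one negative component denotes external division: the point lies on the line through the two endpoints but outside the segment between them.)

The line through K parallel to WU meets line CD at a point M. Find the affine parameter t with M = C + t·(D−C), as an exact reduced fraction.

t = 11/9

Choose coordinates B = (0, 0), S = (1, 0), P = (0, 1).
1. D is the centroid of triangle SBP ⇒ D = (1/3, 1/3)
2. U is where the line through P parallel to DS meets line BS ⇒ U = (2, 0)
3. K is where the line through P parallel to SU meets line SD ⇒ K = (-1, 1)
4. W lies on line SP with SW:WP = 5:(-1) ⇒ W = (-1/4, 5/4)
5. C is the centroid of triangle WPK ⇒ C = (-5/12, 13/12)
through K parallel to WU: direction (9/4, -5/4); meets CD at M = (1/2, 1/6)
M = C + t·(D−C) with t = 11/9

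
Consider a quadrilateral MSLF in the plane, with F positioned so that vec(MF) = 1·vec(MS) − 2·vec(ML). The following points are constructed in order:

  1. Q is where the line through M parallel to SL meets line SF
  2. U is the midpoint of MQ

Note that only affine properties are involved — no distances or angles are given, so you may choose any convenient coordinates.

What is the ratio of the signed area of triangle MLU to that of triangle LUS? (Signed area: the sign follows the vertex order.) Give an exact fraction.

Assign M = (0, 0), S = (1, 0), L = (0, 1), F = (1, -2) — the answer is frame-independent, so this choice is without loss of generality.
1. Q is where the line through M parallel to SL meets line SF ⇒ Q = (1, -1)
2. U is the midpoint of MQ ⇒ U = (1/2, -1/2)
2·[MLU] = -1/2, 2·[LUS] = 1
[MLU]:[LUS] = -1/2:1 = -1/2

[MLU]:[LUS] = -1/2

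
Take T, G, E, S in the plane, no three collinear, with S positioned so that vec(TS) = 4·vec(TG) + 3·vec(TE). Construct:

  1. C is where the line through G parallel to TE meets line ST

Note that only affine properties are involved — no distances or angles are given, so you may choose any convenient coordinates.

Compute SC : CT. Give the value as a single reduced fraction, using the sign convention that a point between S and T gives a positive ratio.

Set T = (0, 0), G = (1, 0), E = (0, 1), S = (4, 3); any affine frame gives the same invariant.
1. C is where the line through G parallel to TE meets line ST ⇒ C = (1, 3/4)
C = S + t·(T−S) with t = 3/4, so SC:CT = t:(1−t) = 3/4:1/4

SC:CT = 3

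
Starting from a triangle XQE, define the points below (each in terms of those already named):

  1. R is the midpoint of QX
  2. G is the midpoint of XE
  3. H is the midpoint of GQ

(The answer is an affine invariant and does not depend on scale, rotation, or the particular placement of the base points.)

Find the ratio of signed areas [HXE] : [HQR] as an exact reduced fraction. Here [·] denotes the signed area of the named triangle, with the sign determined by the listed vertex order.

[HXE]:[HQR] = 4

Choose coordinates X = (0, 0), Q = (1, 0), E = (0, 1).
1. R is the midpoint of QX ⇒ R = (1/2, 0)
2. G is the midpoint of XE ⇒ G = (0, 1/2)
3. H is the midpoint of GQ ⇒ H = (1/2, 1/4)
2·[HXE] = -1/2, 2·[HQR] = -1/8
[HXE]:[HQR] = -1/2:-1/8 = 4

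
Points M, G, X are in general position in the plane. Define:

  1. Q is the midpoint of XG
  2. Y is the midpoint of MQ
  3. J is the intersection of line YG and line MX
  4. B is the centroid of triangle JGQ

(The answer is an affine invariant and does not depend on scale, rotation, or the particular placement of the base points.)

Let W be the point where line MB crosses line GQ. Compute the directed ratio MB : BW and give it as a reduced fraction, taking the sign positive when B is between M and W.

Work in coordinates with M = (0, 0), G = (1, 0), X = (0, 1).
1. Q is the midpoint of XG ⇒ Q = (1/2, 1/2)
2. Y is the midpoint of MQ ⇒ Y = (1/4, 1/4)
3. J is the intersection of line YG and line MX ⇒ J = (0, 1/3)
4. B is the centroid of triangle JGQ ⇒ B = (1/2, 5/18)
line MB meets GQ at W = (9/14, 5/14)
B = M + t·(W−M) with t = 7/9, so MB:BW = 7/9:2/9

MB:BW = 7/2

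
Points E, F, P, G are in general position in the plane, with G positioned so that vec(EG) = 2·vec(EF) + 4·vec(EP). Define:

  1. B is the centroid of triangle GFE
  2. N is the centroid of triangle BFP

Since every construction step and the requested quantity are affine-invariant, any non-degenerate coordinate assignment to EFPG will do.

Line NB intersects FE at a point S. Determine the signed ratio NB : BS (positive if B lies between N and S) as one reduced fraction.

Work in coordinates with E = (0, 0), F = (1, 0), P = (0, 1), G = (2, 4).
1. B is the centroid of triangle GFE ⇒ B = (1, 4/3)
2. N is the centroid of triangle BFP ⇒ N = (2/3, 7/9)
line NB meets FE at S = (1/5, 0)
B = N + t·(S−N) with t = -5/7, so NB:BS = -5/7:12/7

NB:BS = -5/12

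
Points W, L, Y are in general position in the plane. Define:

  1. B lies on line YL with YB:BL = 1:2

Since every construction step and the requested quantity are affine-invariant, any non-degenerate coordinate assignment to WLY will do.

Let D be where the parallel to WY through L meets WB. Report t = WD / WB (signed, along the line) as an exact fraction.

t = 3

Choose coordinates W = (0, 0), L = (1, 0), Y = (0, 1).
1. B lies on line YL with YB:BL = 1:2 ⇒ B = (1/3, 2/3)
through L parallel to WY: direction (0, 1); meets WB at D = (1, 2)
D = W + t·(B−W) with t = 3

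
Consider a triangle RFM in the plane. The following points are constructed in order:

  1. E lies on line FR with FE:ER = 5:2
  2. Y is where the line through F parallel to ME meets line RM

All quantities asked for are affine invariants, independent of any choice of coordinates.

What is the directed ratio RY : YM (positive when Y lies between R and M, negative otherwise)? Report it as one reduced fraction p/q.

Assign R = (0, 0), F = (1, 0), M = (0, 1) — the answer is frame-independent, so this choice is without loss of generality.
1. E lies on line FR with FE:ER = 5:2 ⇒ E = (2/7, 0)
2. Y is where the line through F parallel to ME meets line RM ⇒ Y = (0, 7/2)
Y = R + t·(M−R) with t = 7/2, so RY:YM = t:(1−t) = 7/2:-5/2

RY:YM = -7/5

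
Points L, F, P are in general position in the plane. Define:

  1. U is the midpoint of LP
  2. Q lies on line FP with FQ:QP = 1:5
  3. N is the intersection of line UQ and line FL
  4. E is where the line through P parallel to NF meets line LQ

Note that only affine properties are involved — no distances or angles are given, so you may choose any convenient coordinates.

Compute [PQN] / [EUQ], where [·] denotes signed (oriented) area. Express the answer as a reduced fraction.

Choose coordinates L = (0, 0), F = (1, 0), P = (0, 1).
1. U is the midpoint of LP ⇒ U = (0, 1/2)
2. Q lies on line FP with FQ:QP = 1:5 ⇒ Q = (5/6, 1/6)
3. N is the intersection of line UQ and line FL ⇒ N = (5/4, 0)
4. E is where the line through P parallel to NF meets line LQ ⇒ E = (5, 1)
2·[PQN] = 5/24, 2·[EUQ] = 25/12
[PQN]:[EUQ] = 5/24:25/12 = 1/10

[PQN]:[EUQ] = 1/10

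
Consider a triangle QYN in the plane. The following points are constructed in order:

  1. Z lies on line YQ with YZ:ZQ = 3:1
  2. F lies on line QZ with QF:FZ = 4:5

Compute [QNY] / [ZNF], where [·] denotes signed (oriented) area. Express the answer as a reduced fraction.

[QNY]:[ZNF] = -36/5

Set Q = (0, 0), Y = (1, 0), N = (0, 1); any affine frame gives the same invariant.
1. Z lies on line YQ with YZ:ZQ = 3:1 ⇒ Z = (1/4, 0)
2. F lies on line QZ with QF:FZ = 4:5 ⇒ F = (1/9, 0)
2·[QNY] = -1, 2·[ZNF] = 5/36
[QNY]:[ZNF] = -1:5/36 = -36/5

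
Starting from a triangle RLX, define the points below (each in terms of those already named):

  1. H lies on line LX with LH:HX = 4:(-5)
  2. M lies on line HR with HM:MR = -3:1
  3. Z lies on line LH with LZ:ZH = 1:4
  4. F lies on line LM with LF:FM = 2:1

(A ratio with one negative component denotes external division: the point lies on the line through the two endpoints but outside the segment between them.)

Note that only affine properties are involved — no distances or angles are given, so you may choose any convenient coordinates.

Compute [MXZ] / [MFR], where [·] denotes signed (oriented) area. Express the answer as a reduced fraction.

[MXZ]:[MFR] = 81/20

Work in coordinates with R = (0, 0), L = (1, 0), X = (0, 1).
1. H lies on line LX with LH:HX = 4:(-5) ⇒ H = (5, -4)
2. M lies on line HR with HM:MR = -3:1 ⇒ M = (-5/2, 2)
3. Z lies on line LH with LZ:ZH = 1:4 ⇒ Z = (9/5, -4/5)
4. F lies on line LM with LF:FM = 2:1 ⇒ F = (-4/3, 4/3)
2·[MXZ] = -27/10, 2·[MFR] = -2/3
[MXZ]:[MFR] = -27/10:-2/3 = 81/20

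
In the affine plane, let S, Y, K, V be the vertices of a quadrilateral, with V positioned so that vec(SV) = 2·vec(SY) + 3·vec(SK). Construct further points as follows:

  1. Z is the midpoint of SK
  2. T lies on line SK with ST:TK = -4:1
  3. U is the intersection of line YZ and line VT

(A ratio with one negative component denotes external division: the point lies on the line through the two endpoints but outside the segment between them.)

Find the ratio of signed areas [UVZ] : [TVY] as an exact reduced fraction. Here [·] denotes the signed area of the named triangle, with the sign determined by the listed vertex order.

Set S = (0, 0), Y = (1, 0), K = (0, 1), V = (2, 3); any affine frame gives the same invariant.
1. Z is the midpoint of SK ⇒ Z = (0, 1/2)
2. T lies on line SK with ST:TK = -4:1 ⇒ T = (0, 4/3)
3. U is the intersection of line YZ and line VT ⇒ U = (-5/8, 13/16)
2·[UVZ] = -35/16, 2·[TVY] = -13/3
[UVZ]:[TVY] = -35/16:-13/3 = 105/208

[UVZ]:[TVY] = 105/208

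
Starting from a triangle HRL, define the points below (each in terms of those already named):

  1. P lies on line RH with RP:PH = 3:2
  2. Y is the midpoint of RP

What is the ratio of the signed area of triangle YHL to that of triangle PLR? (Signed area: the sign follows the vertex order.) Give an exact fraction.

Choose coordinates H = (0, 0), R = (1, 0), L = (0, 1).
1. P lies on line RH with RP:PH = 3:2 ⇒ P = (2/5, 0)
2. Y is the midpoint of RP ⇒ Y = (7/10, 0)
2·[YHL] = -7/10, 2·[PLR] = -3/5
[YHL]:[PLR] = -7/10:-3/5 = 7/6

[YHL]:[PLR] = 7/6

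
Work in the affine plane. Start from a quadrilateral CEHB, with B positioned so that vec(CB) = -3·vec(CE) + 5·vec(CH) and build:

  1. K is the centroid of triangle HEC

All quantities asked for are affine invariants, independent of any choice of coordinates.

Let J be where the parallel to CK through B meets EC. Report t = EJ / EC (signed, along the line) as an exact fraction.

t = 9

Work in coordinates with C = (0, 0), E = (1, 0), H = (0, 1), B = (-3, 5).
1. K is the centroid of triangle HEC ⇒ K = (1/3, 1/3)
through B parallel to CK: direction (1/3, 1/3); meets EC at J = (-8, 0)
J = E + t·(C−E) with t = 9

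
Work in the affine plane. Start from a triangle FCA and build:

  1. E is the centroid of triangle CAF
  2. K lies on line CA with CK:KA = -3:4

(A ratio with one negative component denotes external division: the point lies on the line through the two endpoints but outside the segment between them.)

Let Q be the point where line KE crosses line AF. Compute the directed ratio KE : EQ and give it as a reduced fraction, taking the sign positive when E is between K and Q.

Set F = (0, 0), C = (1, 0), A = (0, 1); any affine frame gives the same invariant.
1. E is the centroid of triangle CAF ⇒ E = (1/3, 1/3)
2. K lies on line CA with CK:KA = -3:4 ⇒ K = (4, -3)
line KE meets AF at Q = (0, 7/11)
E = K + t·(Q−K) with t = 11/12, so KE:EQ = 11/12:1/12

KE:EQ = 11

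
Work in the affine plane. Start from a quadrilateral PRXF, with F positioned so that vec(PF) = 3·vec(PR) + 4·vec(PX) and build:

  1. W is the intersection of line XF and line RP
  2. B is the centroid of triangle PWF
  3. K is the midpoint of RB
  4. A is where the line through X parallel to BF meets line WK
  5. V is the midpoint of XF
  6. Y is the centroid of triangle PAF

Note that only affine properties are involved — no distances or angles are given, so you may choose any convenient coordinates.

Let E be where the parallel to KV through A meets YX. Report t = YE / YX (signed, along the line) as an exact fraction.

Work in coordinates with P = (0, 0), R = (1, 0), X = (0, 1), F = (3, 4).
1. W is the intersection of line XF and line RP ⇒ W = (-1, 0)
2. B is the centroid of triangle PWF ⇒ B = (2/3, 4/3)
3. K is the midpoint of RB ⇒ K = (5/6, 2/3)
4. A is where the line through X parallel to BF meets line WK ⇒ A = (-49/60, 1/15)
5. V is the midpoint of XF ⇒ V = (3/2, 5/2)
6. Y is the centroid of triangle PAF ⇒ Y = (131/180, 61/45)
through A parallel to KV: direction (2/3, 11/6); meets YX at E = (-917/1580, 283/395)
E = Y + t·(X−Y) with t = 142/79

t = 142/79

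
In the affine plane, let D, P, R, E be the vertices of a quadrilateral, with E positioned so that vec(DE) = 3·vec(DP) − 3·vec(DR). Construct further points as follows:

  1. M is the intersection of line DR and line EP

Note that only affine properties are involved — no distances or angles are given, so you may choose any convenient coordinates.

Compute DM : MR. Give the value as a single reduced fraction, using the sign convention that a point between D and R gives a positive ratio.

DM:MR = -3

Choose coordinates D = (0, 0), P = (1, 0), R = (0, 1), E = (3, -3).
1. M is the intersection of line DR and line EP ⇒ M = (0, 3/2)
M = D + t·(R−D) with t = 3/2, so DM:MR = t:(1−t) = 3/2:-1/2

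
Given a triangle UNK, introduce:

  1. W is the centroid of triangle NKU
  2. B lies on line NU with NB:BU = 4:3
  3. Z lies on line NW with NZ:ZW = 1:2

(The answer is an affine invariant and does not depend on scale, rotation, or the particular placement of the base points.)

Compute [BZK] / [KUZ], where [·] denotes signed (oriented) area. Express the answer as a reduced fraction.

[BZK]:[KUZ] = 25/49

Set U = (0, 0), N = (1, 0), K = (0, 1); any affine frame gives the same invariant.
1. W is the centroid of triangle NKU ⇒ W = (1/3, 1/3)
2. B lies on line NU with NB:BU = 4:3 ⇒ B = (3/7, 0)
3. Z lies on line NW with NZ:ZW = 1:2 ⇒ Z = (7/9, 1/9)
2·[BZK] = 25/63, 2·[KUZ] = 7/9
[BZK]:[KUZ] = 25/63:7/9 = 25/49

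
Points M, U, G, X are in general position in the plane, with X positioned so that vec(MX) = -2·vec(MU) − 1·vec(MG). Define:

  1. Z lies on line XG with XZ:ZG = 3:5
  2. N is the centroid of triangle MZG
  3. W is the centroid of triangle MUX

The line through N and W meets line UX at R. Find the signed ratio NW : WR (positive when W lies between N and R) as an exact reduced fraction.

NW:WR = 11/2

Assign M = (0, 0), U = (1, 0), G = (0, 1), X = (-2, -1) — the answer is frame-independent, so this choice is without loss of generality.
1. Z lies on line XG with XZ:ZG = 3:5 ⇒ Z = (-5/4, -1/4)
2. N is the centroid of triangle MZG ⇒ N = (-5/12, 1/4)
3. W is the centroid of triangle MUX ⇒ W = (-1/3, -1/3)
line NW meets UX at R = (-7/22, -29/66)
W = N + t·(R−N) with t = 11/13, so NW:WR = 11/13:2/13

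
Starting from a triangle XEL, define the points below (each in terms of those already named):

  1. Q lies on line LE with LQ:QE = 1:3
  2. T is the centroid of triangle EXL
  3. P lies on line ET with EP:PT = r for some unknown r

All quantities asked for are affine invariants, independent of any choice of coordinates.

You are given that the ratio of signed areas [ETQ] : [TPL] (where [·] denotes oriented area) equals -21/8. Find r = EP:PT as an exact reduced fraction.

r = 5/2

Assign X = (0, 0), E = (1, 0), L = (0, 1) — the answer is frame-independent, so this choice is without loss of generality.
1. Q lies on line LE with LQ:QE = 1:3 ⇒ Q = (1/4, 3/4)
2. T is the centroid of triangle EXL ⇒ T = (1/3, 1/3)
3. With EP:PT = r, write λ = r/(r+1) so P = E + λ·(T−E); P is affine-linear in λ
Every point depending on P is an affine combination of P and λ-independent points, so each such coordinate is linear in λ; the λ² term in each signed area is a multiple of (T−E)×(T−E) = 0, so 2·[ETQ] and 2·[TPL] are each linear in λ. Evaluating at λ=0 and λ=1:
  2·[ETQ] = -1/4,   2·[TPL] = -1/3·λ + 1/3
So [ETQ]:[TPL] = (-1/4) / (-1/3·λ + 1/3). Setting this equal to -21/8:
  -1/4 = -21/8·(-1/3·λ + 1/3)  ⇒  λ = 5/7
Then r = λ/(1−λ) = (5/7)/(2/7) = 5/2. Check: with r = 5/2, P = (11/21, 5/21) and [ETQ]:[TPL] = -21/8 as required.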